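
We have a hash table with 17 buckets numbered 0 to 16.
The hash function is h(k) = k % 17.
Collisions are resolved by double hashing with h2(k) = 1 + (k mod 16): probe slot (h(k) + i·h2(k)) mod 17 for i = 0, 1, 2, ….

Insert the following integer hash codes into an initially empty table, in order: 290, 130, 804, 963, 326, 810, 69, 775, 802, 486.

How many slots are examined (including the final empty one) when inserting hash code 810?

290 hashes to 1; slot 1 is free → place at 1.
130 hashes to 11; slot 11 is free → place at 11.
804 hashes to 5; slot 5 is free → place at 5.
963 hashes to 11, h2=4; 11 taken → place at 15.
326 hashes to 3; slot 3 is free → place at 3.
810 hashes to 11, h2=11; 11,5 taken → place at 16.
69 hashes to 1, h2=6; 1 taken → place at 7.
775 hashes to 10; slot 10 is free → place at 10.
802 hashes to 3, h2=3; 3 taken → place at 6.
486 hashes to 10, h2=7; 10 taken → place at 0.
Table: [486, 290, ., 326, ., 804, 802, 69, ., ., 775, 130, ., ., ., 963, 810]

3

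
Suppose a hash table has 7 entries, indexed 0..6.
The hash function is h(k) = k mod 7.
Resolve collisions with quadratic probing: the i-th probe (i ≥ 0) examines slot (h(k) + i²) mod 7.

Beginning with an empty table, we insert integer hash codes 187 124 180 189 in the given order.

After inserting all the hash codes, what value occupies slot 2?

Insert 187: h=5, slot 5 empty => index 5.
Insert 124: h=5, slot 5 occupied => index 6.
Insert 180: h=5, slots 5,6 occupied => index 2.
Insert 189: h=0, slot 0 empty => index 0.
Table: [189, ∅, 180, ∅, ∅, 187, 124]

180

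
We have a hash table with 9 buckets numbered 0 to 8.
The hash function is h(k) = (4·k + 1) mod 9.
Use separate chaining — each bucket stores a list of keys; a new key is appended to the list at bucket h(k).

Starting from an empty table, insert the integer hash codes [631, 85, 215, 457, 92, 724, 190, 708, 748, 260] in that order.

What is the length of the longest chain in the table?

631 -> bucket 5
85 -> bucket 8
215 -> bucket 6
457 -> bucket 2
92 -> bucket 0
724 -> bucket 8 (collision)
190 -> bucket 5 (collision)
708 -> bucket 7
748 -> bucket 5 (collision)
260 -> bucket 6 (collision)
Final buckets:
0: 92
1: —
2: 457
3: —
4: —
5: 631 -> 190 -> 748
6: 215 -> 260
7: 708
8: 85 -> 724

3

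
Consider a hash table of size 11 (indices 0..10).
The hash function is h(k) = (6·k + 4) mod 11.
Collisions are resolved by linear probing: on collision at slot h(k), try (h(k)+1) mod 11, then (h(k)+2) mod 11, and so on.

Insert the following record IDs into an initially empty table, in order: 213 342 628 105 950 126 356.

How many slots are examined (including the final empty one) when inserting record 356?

213: h=6 -> slot 6
342: h=10 -> slot 10
628: h=10, probe 10,0 -> slot 0
105: h=7 -> slot 7
950: h=6, probe 6,7,8 -> slot 8
126: h=1 -> slot 1
356: h=6, probe 6,7,8,9 -> slot 9
Table: [628, 126, ., ., ., ., 213, 105, 950, 356, 342]

4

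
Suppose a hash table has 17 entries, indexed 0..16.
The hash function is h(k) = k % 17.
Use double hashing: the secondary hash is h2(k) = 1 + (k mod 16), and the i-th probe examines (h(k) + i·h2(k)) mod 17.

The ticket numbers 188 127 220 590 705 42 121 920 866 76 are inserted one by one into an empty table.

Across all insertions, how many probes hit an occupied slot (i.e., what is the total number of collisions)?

Insert 188: h=1, slot 1 empty => index 1.
Insert 127: h=8, slot 8 empty => index 8.
Insert 220: h=16, slot 16 empty => index 16.
Insert 590: h=12, slot 12 empty => index 12.
Insert 705: h=8, h2=2, slot 8 occupied => index 10.
Insert 42: h=8, h2=11, slot 8 occupied => index 2.
Insert 121: h=2, h2=10, slots 2,12 occupied => index 5.
Insert 920: h=2, h2=9, slot 2 occupied => index 11.
Insert 866: h=16, h2=3, slots 16,2,5,8,11 occupied => index 14.
Insert 76: h=8, h2=13, slot 8 occupied => index 4.
Table: [∅, 188, 42, ∅, 76, 121, ∅, ∅, 127, ∅, 705, 920, 590, ∅, 866, ∅, 220]

11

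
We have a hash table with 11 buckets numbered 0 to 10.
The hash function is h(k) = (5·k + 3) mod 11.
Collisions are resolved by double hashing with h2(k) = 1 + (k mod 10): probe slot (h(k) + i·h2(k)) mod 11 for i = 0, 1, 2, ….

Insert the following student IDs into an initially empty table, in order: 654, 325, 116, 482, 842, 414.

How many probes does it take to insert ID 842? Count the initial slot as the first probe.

654: h=6 → slot 6
325: h=0 → slot 0
116: h=0, h2=7, probe 0,7 → slot 7
482: h=4 → slot 4
842: h=0, h2=3, probe 0,3 → slot 3
414: h=5 → slot 5
Table: [325, —, —, 842, 482, 414, 654, 116, —, —, —]

2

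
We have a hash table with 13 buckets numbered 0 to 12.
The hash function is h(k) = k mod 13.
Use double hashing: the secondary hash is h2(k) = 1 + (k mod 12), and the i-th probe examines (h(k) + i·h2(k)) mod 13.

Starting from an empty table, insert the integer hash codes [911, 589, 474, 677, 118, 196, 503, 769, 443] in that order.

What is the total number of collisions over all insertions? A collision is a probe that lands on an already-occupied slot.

Insert 911: h=1, slot 1 empty => index 1.
Insert 589: h=4, slot 4 empty => index 4.
Insert 474: h=6, slot 6 empty => index 6.
Insert 677: h=1, h2=6, slot 1 occupied => index 7.
Insert 118: h=1, h2=11, slot 1 occupied => index 12.
Insert 196: h=1, h2=5, slots 1,6 occupied => index 11.
Insert 503: h=9, slot 9 empty => index 9.
Insert 769: h=2, slot 2 empty => index 2.
Insert 443: h=1, h2=12, slot 1 occupied => index 0.
Table: [443, 911, 769, _, 589, _, 474, 677, _, 503, _, 196, 118]

5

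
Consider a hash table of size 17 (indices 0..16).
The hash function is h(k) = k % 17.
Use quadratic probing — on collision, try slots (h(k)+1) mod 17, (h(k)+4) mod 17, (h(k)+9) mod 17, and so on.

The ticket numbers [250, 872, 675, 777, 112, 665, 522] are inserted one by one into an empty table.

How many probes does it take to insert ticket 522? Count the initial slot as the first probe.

4

250 hashes to 12; slot 12 is free → place at 12.
872 hashes to 5; slot 5 is free → place at 5.
675 hashes to 12; 12 taken → place at 13.
777 hashes to 12; 12,13 taken → place at 16.
112 hashes to 10; slot 10 is free → place at 10.
665 hashes to 2; slot 2 is free → place at 2.
522 hashes to 12; 12,13,16 taken → place at 4.
Table: [_, _, 665, _, 522, 872, _, _, _, _, 112, _, 250, 675, _, _, 777]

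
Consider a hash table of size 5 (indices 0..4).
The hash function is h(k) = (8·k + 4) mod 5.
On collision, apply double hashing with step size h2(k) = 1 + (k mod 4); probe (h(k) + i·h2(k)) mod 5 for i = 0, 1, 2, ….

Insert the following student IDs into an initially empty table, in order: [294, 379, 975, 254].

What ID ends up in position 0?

379

Insert 294: h=1, slot 1 empty -> index 1.
Insert 379: h=1, h2=4, slot 1 occupied -> index 0.
Insert 975: h=4, slot 4 empty -> index 4.
Insert 254: h=1, h2=3, slots 1,4 occupied -> index 2.
Table: [379, 294, 254, —, 975]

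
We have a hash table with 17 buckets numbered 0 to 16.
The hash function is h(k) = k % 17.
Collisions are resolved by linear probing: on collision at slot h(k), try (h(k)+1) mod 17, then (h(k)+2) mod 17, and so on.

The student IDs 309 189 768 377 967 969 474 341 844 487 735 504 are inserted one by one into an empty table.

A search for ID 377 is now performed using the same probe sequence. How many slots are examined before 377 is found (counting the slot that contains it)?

Insert 309: h=3, slot 3 empty → index 3.
Insert 189: h=2, slot 2 empty → index 2.
Insert 768: h=3, slot 3 occupied → index 4.
Insert 377: h=3, slots 3,4 occupied → index 5.
Insert 967: h=15, slot 15 empty → index 15.
Insert 969: h=0, slot 0 empty → index 0.
Insert 474: h=15, slot 15 occupied → index 16.
Insert 341: h=1, slot 1 empty → index 1.
Insert 844: h=11, slot 11 empty → index 11.
Insert 487: h=11, slot 11 occupied → index 12.
Insert 735: h=4, slots 4,5 occupied → index 6.
Insert 504: h=11, slots 11,12 occupied → index 13.
Table: [969, 341, 189, 309, 768, 377, 735, ∅, ∅, ∅, ∅, 844, 487, 504, ∅, 967, 474]
Lookup 377: h=3, probe 3,4,5 → found at 5.

3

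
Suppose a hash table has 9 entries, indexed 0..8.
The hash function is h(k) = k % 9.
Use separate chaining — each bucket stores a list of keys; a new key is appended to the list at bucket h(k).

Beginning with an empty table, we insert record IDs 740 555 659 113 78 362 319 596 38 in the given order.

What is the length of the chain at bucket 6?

Insert 740: h=2, bucket 2 empty -> new chain.
Insert 555: h=6, bucket 6 empty -> new chain.
Insert 659: h=2, bucket 2 nonempty -> append to chain.
Insert 113: h=5, bucket 5 empty -> new chain.
Insert 78: h=6, bucket 6 nonempty -> append to chain.
Insert 362: h=2, bucket 2 nonempty -> append to chain.
Insert 319: h=4, bucket 4 empty -> new chain.
Insert 596: h=2, bucket 2 nonempty -> append to chain.
Insert 38: h=2, bucket 2 nonempty -> append to chain.
Final buckets:
0: _
1: _
2: 740 -> 659 -> 362 -> 596 -> 38
3: _
4: 319
5: 113
6: 555 -> 78
7: _
8: _

2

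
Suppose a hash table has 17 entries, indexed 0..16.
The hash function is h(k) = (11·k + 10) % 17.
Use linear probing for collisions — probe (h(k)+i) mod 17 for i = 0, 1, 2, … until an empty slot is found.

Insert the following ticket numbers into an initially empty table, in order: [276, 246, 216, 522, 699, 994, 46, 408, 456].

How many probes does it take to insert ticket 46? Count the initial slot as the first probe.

3

276 hashes to 3; slot 3 is free => place at 3.
246 hashes to 13; slot 13 is free => place at 13.
216 hashes to 6; slot 6 is free => place at 6.
522 hashes to 6; 6 taken => place at 7.
699 hashes to 15; slot 15 is free => place at 15.
994 hashes to 13; 13 taken => place at 14.
46 hashes to 6; 6,7 taken => place at 8.
408 hashes to 10; slot 10 is free => place at 10.
456 hashes to 11; slot 11 is free => place at 11.
Table: [-, -, -, 276, -, -, 216, 522, 46, -, 408, 456, -, 246, 994, 699, -]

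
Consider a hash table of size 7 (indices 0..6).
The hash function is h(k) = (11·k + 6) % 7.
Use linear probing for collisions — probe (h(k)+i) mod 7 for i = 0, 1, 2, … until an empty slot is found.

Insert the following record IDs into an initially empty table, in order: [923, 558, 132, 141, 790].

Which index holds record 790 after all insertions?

6

923 hashes to 2; slot 2 is free => place at 2.
558 hashes to 5; slot 5 is free => place at 5.
132 hashes to 2; 2 taken => place at 3.
141 hashes to 3; 3 taken => place at 4.
790 hashes to 2; 2,3,4,5 taken => place at 6.
Table: [_, _, 923, 132, 141, 558, 790]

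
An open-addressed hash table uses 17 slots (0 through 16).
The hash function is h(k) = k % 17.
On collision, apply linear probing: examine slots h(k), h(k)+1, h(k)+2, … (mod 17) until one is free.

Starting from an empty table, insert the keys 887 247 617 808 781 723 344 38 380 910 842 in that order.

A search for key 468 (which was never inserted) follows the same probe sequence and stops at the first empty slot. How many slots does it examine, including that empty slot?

887 hashes to 3; slot 3 is free → place at 3.
247 hashes to 9; slot 9 is free → place at 9.
617 hashes to 5; slot 5 is free → place at 5.
808 hashes to 9; 9 taken → place at 10.
781 hashes to 16; slot 16 is free → place at 16.
723 hashes to 9; 9,10 taken → place at 11.
344 hashes to 4; slot 4 is free → place at 4.
38 hashes to 4; 4,5 taken → place at 6.
380 hashes to 6; 6 taken → place at 7.
910 hashes to 9; 9,10,11 taken → place at 12.
842 hashes to 9; 9,10,11,12 taken → place at 13.
Table: [-, -, -, 887, 344, 617, 38, 380, -, 247, 808, 723, 910, 842, -, -, 781]
Lookup 468: h=9, probe 9,10,11,12,13,14 → slot 14 empty, not found.

6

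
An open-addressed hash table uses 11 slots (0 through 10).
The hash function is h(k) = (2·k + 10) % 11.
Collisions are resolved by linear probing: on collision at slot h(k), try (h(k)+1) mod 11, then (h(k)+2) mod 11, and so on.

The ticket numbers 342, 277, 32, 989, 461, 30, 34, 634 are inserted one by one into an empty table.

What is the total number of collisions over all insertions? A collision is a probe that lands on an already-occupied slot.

7

342 hashes to 1; slot 1 is free -> place at 1.
277 hashes to 3; slot 3 is free -> place at 3.
32 hashes to 8; slot 8 is free -> place at 8.
989 hashes to 8; 8 taken -> place at 9.
461 hashes to 8; 8,9 taken -> place at 10.
30 hashes to 4; slot 4 is free -> place at 4.
34 hashes to 1; 1 taken -> place at 2.
634 hashes to 2; 2,3,4 taken -> place at 5.
Table: [., 342, 34, 277, 30, 634, ., ., 32, 989, 461]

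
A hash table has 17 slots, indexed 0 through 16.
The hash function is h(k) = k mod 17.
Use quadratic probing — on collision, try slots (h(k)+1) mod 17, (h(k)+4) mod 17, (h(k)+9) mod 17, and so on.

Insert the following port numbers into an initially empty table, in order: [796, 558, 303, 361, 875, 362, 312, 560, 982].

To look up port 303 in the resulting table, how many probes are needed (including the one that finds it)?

Insert 796: h=14, slot 14 empty => index 14.
Insert 558: h=14, slot 14 occupied => index 15.
Insert 303: h=14, slots 14,15 occupied => index 1.
Insert 361: h=4, slot 4 empty => index 4.
Insert 875: h=8, slot 8 empty => index 8.
Insert 362: h=5, slot 5 empty => index 5.
Insert 312: h=6, slot 6 empty => index 6.
Insert 560: h=16, slot 16 empty => index 16.
Insert 982: h=13, slot 13 empty => index 13.
Table: [., 303, ., ., 361, 362, 312, ., 875, ., ., ., ., 982, 796, 558, 560]
Lookup 303: h=14, probe 14,15,1 → found at 1.

3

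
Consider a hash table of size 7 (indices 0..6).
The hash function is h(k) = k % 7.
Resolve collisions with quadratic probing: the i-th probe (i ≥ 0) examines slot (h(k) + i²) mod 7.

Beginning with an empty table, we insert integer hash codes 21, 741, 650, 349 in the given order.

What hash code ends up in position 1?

Insert 21: h=0, slot 0 empty => index 0.
Insert 741: h=6, slot 6 empty => index 6.
Insert 650: h=6, slots 6,0 occupied => index 3.
Insert 349: h=6, slots 6,0,3 occupied => index 1.
Table: [21, 349, ., 650, ., ., 741]

349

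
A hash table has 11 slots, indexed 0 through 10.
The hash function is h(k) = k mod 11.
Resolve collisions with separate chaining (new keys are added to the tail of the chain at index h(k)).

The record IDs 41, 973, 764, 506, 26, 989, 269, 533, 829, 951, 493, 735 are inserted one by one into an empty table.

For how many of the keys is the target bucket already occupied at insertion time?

6

41 -> bucket 8
973 -> bucket 5
764 -> bucket 5 (collision)
506 -> bucket 0
26 -> bucket 4
989 -> bucket 10
269 -> bucket 5 (collision)
533 -> bucket 5 (collision)
829 -> bucket 4 (collision)
951 -> bucket 5 (collision)
493 -> bucket 9
735 -> bucket 9 (collision)
Final buckets:
0: 506
1: _
2: _
3: _
4: 26 -> 829
5: 973 -> 764 -> 269 -> 533 -> 951
6: _
7: _
8: 41
9: 493 -> 735
10: 989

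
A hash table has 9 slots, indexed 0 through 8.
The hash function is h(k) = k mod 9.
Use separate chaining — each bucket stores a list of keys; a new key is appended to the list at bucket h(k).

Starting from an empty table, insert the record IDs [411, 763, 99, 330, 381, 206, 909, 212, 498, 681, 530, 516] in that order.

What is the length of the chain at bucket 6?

3

411 -> bucket 6
763 -> bucket 7
99 -> bucket 0
330 -> bucket 6 (collision)
381 -> bucket 3
206 -> bucket 8
909 -> bucket 0 (collision)
212 -> bucket 5
498 -> bucket 3 (collision)
681 -> bucket 6 (collision)
530 -> bucket 8 (collision)
516 -> bucket 3 (collision)
Final buckets:
0: 99 -> 909
1: .
2: .
3: 381 -> 498 -> 516
4: .
5: 212
6: 411 -> 330 -> 681
7: 763
8: 206 -> 530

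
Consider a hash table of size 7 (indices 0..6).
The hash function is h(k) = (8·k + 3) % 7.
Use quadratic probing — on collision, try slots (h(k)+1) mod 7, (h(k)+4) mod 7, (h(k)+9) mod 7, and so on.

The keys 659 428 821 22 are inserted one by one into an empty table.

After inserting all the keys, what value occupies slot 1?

659 hashes to 4; slot 4 is free => place at 4.
428 hashes to 4; 4 taken => place at 5.
821 hashes to 5; 5 taken => place at 6.
22 hashes to 4; 4,5 taken => place at 1.
Table: [—, 22, —, —, 659, 428, 821]

22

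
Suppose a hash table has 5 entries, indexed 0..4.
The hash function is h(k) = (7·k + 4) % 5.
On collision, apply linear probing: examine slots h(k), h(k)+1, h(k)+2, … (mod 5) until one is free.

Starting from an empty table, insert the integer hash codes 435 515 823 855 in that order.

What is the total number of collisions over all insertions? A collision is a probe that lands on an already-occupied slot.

435: h=4 → slot 4
515: h=4, probe 4,0 → slot 0
823: h=0, probe 0,1 → slot 1
855: h=4, probe 4,0,1,2 → slot 2
Table: [515, 823, 855, -, 435]

5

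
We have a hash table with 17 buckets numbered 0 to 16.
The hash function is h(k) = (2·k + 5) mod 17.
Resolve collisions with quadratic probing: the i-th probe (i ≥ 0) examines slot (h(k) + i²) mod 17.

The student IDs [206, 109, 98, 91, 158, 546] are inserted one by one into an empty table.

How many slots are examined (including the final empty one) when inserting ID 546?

2

Insert 206: h=9, slot 9 empty -> index 9.
Insert 109: h=2, slot 2 empty -> index 2.
Insert 98: h=14, slot 14 empty -> index 14.
Insert 91: h=0, slot 0 empty -> index 0.
Insert 158: h=15, slot 15 empty -> index 15.
Insert 546: h=9, slot 9 occupied -> index 10.
Table: [91, ∅, 109, ∅, ∅, ∅, ∅, ∅, ∅, 206, 546, ∅, ∅, ∅, 98, 158, ∅]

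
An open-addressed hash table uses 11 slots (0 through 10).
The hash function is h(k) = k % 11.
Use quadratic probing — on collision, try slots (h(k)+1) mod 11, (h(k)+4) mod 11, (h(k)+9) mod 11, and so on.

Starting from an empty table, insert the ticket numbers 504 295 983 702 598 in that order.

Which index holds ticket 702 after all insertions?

504 hashes to 9; slot 9 is free → place at 9.
295 hashes to 9; 9 taken → place at 10.
983 hashes to 4; slot 4 is free → place at 4.
702 hashes to 9; 9,10 taken → place at 2.
598 hashes to 4; 4 taken → place at 5.
Table: [_, _, 702, _, 983, 598, _, _, _, 504, 295]

2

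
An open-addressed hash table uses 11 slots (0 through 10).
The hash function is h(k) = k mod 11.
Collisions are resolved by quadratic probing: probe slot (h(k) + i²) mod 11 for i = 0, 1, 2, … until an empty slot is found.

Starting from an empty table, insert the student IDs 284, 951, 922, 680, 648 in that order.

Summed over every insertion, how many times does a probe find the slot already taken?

4

Insert 284: h=9, slot 9 empty → index 9.
Insert 951: h=5, slot 5 empty → index 5.
Insert 922: h=9, slot 9 occupied → index 10.
Insert 680: h=9, slots 9,10 occupied → index 2.
Insert 648: h=10, slot 10 occupied → index 0.
Table: [648, —, 680, —, —, 951, —, —, —, 284, 922]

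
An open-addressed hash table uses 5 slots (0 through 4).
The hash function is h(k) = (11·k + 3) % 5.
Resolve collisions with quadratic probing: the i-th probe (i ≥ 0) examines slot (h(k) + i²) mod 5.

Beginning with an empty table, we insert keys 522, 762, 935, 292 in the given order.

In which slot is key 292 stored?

4

522: h=0 => slot 0
762: h=0, probe 0,1 => slot 1
935: h=3 => slot 3
292: h=0, probe 0,1,4 => slot 4
Table: [522, 762, ∅, 935, 292]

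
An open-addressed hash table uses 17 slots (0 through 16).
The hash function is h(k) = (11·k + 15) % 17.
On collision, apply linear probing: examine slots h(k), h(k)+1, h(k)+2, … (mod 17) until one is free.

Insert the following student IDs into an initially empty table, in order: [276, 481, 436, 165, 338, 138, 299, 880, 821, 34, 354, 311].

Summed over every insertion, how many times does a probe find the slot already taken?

276 hashes to 8; slot 8 is free => place at 8.
481 hashes to 2; slot 2 is free => place at 2.
436 hashes to 0; slot 0 is free => place at 0.
165 hashes to 11; slot 11 is free => place at 11.
338 hashes to 10; slot 10 is free => place at 10.
138 hashes to 3; slot 3 is free => place at 3.
299 hashes to 6; slot 6 is free => place at 6.
880 hashes to 5; slot 5 is free => place at 5.
821 hashes to 2; 2,3 taken => place at 4.
34 hashes to 15; slot 15 is free => place at 15.
354 hashes to 16; slot 16 is free => place at 16.
311 hashes to 2; 2,3,4,5,6 taken => place at 7.
Table: [436, ∅, 481, 138, 821, 880, 299, 311, 276, ∅, 338, 165, ∅, ∅, ∅, 34, 354]

7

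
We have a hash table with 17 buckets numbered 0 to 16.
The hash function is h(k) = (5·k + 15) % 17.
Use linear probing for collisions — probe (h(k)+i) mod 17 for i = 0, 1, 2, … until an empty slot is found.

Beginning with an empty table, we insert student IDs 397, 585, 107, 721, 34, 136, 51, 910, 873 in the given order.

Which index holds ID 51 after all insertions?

2

Insert 397: h=11, slot 11 empty -> index 11.
Insert 585: h=16, slot 16 empty -> index 16.
Insert 107: h=6, slot 6 empty -> index 6.
Insert 721: h=16, slot 16 occupied -> index 0.
Insert 34: h=15, slot 15 empty -> index 15.
Insert 136: h=15, slots 15,16,0 occupied -> index 1.
Insert 51: h=15, slots 15,16,0,1 occupied -> index 2.
Insert 910: h=9, slot 9 empty -> index 9.
Insert 873: h=11, slot 11 occupied -> index 12.
Table: [721, 136, 51, ., ., ., 107, ., ., 910, ., 397, 873, ., ., 34, 585]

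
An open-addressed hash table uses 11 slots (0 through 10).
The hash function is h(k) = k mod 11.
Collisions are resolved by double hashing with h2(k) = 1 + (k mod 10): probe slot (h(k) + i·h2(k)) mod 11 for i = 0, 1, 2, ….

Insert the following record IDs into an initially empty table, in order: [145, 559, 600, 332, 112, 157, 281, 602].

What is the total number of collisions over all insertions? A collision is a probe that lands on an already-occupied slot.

6

145: h=2 → slot 2
559: h=9 → slot 9
600: h=6 → slot 6
332: h=2, h2=3, probe 2,5 → slot 5
112: h=2, h2=3, probe 2,5,8 → slot 8
157: h=3 → slot 3
281: h=6, h2=2, probe 6,8,10 → slot 10
602: h=8, h2=3, probe 8,0 → slot 0
Table: [602, -, 145, 157, -, 332, 600, -, 112, 559, 281]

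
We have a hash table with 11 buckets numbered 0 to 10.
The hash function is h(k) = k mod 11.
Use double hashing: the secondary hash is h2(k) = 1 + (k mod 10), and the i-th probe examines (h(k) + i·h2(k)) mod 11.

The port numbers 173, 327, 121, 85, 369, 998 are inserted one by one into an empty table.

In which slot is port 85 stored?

Insert 173: h=8, slot 8 empty => index 8.
Insert 327: h=8, h2=8, slot 8 occupied => index 5.
Insert 121: h=0, slot 0 empty => index 0.
Insert 85: h=8, h2=6, slot 8 occupied => index 3.
Insert 369: h=6, slot 6 empty => index 6.
Insert 998: h=8, h2=9, slots 8,6 occupied => index 4.
Table: [121, ∅, ∅, 85, 998, 327, 369, ∅, 173, ∅, ∅]

3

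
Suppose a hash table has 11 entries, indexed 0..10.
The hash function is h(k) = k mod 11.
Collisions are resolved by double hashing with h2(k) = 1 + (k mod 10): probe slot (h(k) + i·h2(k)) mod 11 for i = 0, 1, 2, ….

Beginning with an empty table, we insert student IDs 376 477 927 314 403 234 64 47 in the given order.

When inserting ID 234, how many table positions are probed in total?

2

376 hashes to 2; slot 2 is free → place at 2.
477 hashes to 4; slot 4 is free → place at 4.
927 hashes to 3; slot 3 is free → place at 3.
314 hashes to 6; slot 6 is free → place at 6.
403 hashes to 7; slot 7 is free → place at 7.
234 hashes to 3, h2=5; 3 taken → place at 8.
64 hashes to 9; slot 9 is free → place at 9.
47 hashes to 3, h2=8; 3 taken → place at 0.
Table: [47, -, 376, 927, 477, -, 314, 403, 234, 64, -]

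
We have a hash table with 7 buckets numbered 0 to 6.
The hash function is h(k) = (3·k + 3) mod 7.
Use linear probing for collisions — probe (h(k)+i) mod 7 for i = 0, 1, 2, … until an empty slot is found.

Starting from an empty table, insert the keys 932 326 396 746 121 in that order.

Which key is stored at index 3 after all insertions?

746

932 hashes to 6; slot 6 is free → place at 6.
326 hashes to 1; slot 1 is free → place at 1.
396 hashes to 1; 1 taken → place at 2.
746 hashes to 1; 1,2 taken → place at 3.
121 hashes to 2; 2,3 taken → place at 4.
Table: [-, 326, 396, 746, 121, -, 932]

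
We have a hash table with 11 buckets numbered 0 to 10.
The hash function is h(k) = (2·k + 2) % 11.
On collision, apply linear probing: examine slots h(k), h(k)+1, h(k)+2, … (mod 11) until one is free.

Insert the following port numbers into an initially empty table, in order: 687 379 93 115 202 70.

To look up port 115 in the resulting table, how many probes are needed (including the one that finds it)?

4

Insert 687: h=1, slot 1 empty -> index 1.
Insert 379: h=1, slot 1 occupied -> index 2.
Insert 93: h=1, slots 1,2 occupied -> index 3.
Insert 115: h=1, slots 1,2,3 occupied -> index 4.
Insert 202: h=10, slot 10 empty -> index 10.
Insert 70: h=10, slot 10 occupied -> index 0.
Table: [70, 687, 379, 93, 115, ∅, ∅, ∅, ∅, ∅, 202]
Lookup 115: h=1, probe 1,2,3,4 → found at 4.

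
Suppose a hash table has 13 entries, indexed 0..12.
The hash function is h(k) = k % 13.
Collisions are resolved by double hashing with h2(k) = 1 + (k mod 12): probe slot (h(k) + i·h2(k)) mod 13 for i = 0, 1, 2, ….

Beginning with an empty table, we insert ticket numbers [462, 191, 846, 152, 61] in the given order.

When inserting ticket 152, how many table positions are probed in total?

2

462: h=7 => slot 7
191: h=9 => slot 9
846: h=1 => slot 1
152: h=9, h2=9, probe 9,5 => slot 5
61: h=9, h2=2, probe 9,11 => slot 11
Table: [_, 846, _, _, _, 152, _, 462, _, 191, _, 61, _]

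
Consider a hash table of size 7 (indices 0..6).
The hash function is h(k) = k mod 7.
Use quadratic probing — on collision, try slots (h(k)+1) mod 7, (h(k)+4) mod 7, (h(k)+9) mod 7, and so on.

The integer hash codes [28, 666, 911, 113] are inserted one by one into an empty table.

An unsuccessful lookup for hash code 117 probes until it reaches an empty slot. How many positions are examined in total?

28: h=0 => slot 0
666: h=1 => slot 1
911: h=1, probe 1,2 => slot 2
113: h=1, probe 1,2,5 => slot 5
Table: [28, 666, 911, —, —, 113, —]
Lookup 117: h=5, probe 5,6 → slot 6 empty, not found.

2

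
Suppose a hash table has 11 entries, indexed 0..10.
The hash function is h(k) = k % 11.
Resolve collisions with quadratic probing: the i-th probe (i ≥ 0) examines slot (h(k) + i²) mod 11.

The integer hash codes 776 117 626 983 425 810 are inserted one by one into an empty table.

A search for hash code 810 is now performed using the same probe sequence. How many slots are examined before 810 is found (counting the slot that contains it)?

3

Insert 776: h=6, slot 6 empty → index 6.
Insert 117: h=7, slot 7 empty → index 7.
Insert 626: h=10, slot 10 empty → index 10.
Insert 983: h=4, slot 4 empty → index 4.
Insert 425: h=7, slot 7 occupied → index 8.
Insert 810: h=7, slots 7,8 occupied → index 0.
Table: [810, —, —, —, 983, —, 776, 117, 425, —, 626]
Lookup 810: h=7, probe 7,8,0 → found at 0.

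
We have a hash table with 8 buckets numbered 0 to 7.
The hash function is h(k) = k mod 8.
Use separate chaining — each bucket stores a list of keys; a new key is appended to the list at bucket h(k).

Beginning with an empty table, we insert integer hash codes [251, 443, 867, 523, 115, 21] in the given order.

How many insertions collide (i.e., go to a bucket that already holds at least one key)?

Insert 251: h=3, bucket 3 empty -> new chain.
Insert 443: h=3, bucket 3 nonempty -> append to chain.
Insert 867: h=3, bucket 3 nonempty -> append to chain.
Insert 523: h=3, bucket 3 nonempty -> append to chain.
Insert 115: h=3, bucket 3 nonempty -> append to chain.
Insert 21: h=5, bucket 5 empty -> new chain.
Final buckets:
0: —
1: —
2: —
3: 251 -> 443 -> 867 -> 523 -> 115
4: —
5: 21
6: —
7: —

4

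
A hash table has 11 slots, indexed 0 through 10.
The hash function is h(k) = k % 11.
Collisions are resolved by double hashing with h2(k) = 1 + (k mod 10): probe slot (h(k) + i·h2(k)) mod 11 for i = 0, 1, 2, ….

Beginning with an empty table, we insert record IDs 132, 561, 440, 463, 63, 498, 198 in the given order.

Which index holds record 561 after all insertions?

2

132: h=0 => slot 0
561: h=0, h2=2, probe 0,2 => slot 2
440: h=0, h2=1, probe 0,1 => slot 1
463: h=1, h2=4, probe 1,5 => slot 5
63: h=8 => slot 8
498: h=3 => slot 3
198: h=0, h2=9, probe 0,9 => slot 9
Table: [132, 440, 561, 498, —, 463, —, —, 63, 198, —]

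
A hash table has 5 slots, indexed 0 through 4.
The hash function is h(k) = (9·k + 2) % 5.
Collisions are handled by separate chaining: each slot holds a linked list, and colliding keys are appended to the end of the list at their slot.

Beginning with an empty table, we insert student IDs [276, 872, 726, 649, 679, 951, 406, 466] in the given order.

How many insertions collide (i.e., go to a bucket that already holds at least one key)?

276 -> bucket 1
872 -> bucket 0
726 -> bucket 1 (collision)
649 -> bucket 3
679 -> bucket 3 (collision)
951 -> bucket 1 (collision)
406 -> bucket 1 (collision)
466 -> bucket 1 (collision)
Final buckets:
0: 872
1: 276 -> 726 -> 951 -> 406 -> 466
2: .
3: 649 -> 679
4: .

5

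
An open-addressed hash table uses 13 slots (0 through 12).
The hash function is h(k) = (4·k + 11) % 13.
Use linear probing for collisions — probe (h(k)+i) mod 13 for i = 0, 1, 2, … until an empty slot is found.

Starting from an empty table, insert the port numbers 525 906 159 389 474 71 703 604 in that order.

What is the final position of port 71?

11

525 hashes to 5; slot 5 is free => place at 5.
906 hashes to 8; slot 8 is free => place at 8.
159 hashes to 10; slot 10 is free => place at 10.
389 hashes to 7; slot 7 is free => place at 7.
474 hashes to 9; slot 9 is free => place at 9.
71 hashes to 9; 9,10 taken => place at 11.
703 hashes to 2; slot 2 is free => place at 2.
604 hashes to 9; 9,10,11 taken => place at 12.
Table: [—, —, 703, —, —, 525, —, 389, 906, 474, 159, 71, 604]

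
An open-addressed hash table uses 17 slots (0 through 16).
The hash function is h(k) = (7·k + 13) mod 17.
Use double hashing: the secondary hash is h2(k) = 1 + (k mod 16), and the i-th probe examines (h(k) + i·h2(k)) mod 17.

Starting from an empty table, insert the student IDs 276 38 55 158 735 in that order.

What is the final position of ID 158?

12

276 hashes to 7; slot 7 is free => place at 7.
38 hashes to 7, h2=7; 7 taken => place at 14.
55 hashes to 7, h2=8; 7 taken => place at 15.
158 hashes to 14, h2=15; 14 taken => place at 12.
735 hashes to 7, h2=16; 7 taken => place at 6.
Table: [_, _, _, _, _, _, 735, 276, _, _, _, _, 158, _, 38, 55, _]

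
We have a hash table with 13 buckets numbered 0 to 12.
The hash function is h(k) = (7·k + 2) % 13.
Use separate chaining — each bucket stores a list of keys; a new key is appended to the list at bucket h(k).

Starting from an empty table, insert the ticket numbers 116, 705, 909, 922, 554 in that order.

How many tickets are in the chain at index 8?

Insert 116: h=8, bucket 8 empty → new chain.
Insert 705: h=10, bucket 10 empty → new chain.
Insert 909: h=8, bucket 8 nonempty → append to chain.
Insert 922: h=8, bucket 8 nonempty → append to chain.
Insert 554: h=6, bucket 6 empty → new chain.
Final buckets:
0: ∅
1: ∅
2: ∅
3: ∅
4: ∅
5: ∅
6: 554
7: ∅
8: 116 -> 909 -> 922
9: ∅
10: 705
11: ∅
12: ∅

3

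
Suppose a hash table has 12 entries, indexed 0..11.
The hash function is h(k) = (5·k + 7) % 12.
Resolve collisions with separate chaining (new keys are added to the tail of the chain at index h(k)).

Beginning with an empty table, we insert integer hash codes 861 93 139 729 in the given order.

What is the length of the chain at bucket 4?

3

Insert 861: h=4, bucket 4 empty → new chain.
Insert 93: h=4, bucket 4 nonempty → append to chain.
Insert 139: h=6, bucket 6 empty → new chain.
Insert 729: h=4, bucket 4 nonempty → append to chain.
Final buckets:
0: _
1: _
2: _
3: _
4: 861 -> 93 -> 729
5: _
6: 139
7: _
8: _
9: _
10: _
11: _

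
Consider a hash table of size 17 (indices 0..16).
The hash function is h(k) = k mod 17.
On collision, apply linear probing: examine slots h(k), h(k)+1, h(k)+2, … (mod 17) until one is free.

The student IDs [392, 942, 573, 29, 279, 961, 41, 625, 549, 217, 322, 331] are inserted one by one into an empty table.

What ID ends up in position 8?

279

Insert 392: h=1, slot 1 empty -> index 1.
Insert 942: h=7, slot 7 empty -> index 7.
Insert 573: h=12, slot 12 empty -> index 12.
Insert 29: h=12, slot 12 occupied -> index 13.
Insert 279: h=7, slot 7 occupied -> index 8.
Insert 961: h=9, slot 9 empty -> index 9.
Insert 41: h=7, slots 7,8,9 occupied -> index 10.
Insert 625: h=13, slot 13 occupied -> index 14.
Insert 549: h=5, slot 5 empty -> index 5.
Insert 217: h=13, slots 13,14 occupied -> index 15.
Insert 322: h=16, slot 16 empty -> index 16.
Insert 331: h=8, slots 8,9,10 occupied -> index 11.
Table: [—, 392, —, —, —, 549, —, 942, 279, 961, 41, 331, 573, 29, 625, 217, 322]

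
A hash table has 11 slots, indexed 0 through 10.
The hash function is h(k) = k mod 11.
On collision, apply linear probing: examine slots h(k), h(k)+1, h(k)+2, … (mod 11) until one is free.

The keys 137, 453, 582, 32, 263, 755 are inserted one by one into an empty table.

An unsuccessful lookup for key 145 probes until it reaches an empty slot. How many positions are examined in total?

137 hashes to 5; slot 5 is free → place at 5.
453 hashes to 2; slot 2 is free → place at 2.
582 hashes to 10; slot 10 is free → place at 10.
32 hashes to 10; 10 taken → place at 0.
263 hashes to 10; 10,0 taken → place at 1.
755 hashes to 7; slot 7 is free → place at 7.
Table: [32, 263, 453, -, -, 137, -, 755, -, -, 582]
Lookup 145: h=2, probe 2,3 → slot 3 empty, not found.

2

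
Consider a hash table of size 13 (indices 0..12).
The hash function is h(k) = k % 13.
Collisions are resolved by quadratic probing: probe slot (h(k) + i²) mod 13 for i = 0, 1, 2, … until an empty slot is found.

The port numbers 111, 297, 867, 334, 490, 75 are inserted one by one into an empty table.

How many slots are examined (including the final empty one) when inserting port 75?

3

111: h=7 => slot 7
297: h=11 => slot 11
867: h=9 => slot 9
334: h=9, probe 9,10 => slot 10
490: h=9, probe 9,10,0 => slot 0
75: h=10, probe 10,11,1 => slot 1
Table: [490, 75, -, -, -, -, -, 111, -, 867, 334, 297, -]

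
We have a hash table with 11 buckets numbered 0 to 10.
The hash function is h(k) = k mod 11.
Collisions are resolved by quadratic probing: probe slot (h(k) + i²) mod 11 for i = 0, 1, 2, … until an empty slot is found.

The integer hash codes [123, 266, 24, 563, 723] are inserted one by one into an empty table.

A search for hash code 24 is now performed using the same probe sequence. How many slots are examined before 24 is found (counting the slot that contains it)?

3

Insert 123: h=2, slot 2 empty => index 2.
Insert 266: h=2, slot 2 occupied => index 3.
Insert 24: h=2, slots 2,3 occupied => index 6.
Insert 563: h=2, slots 2,3,6 occupied => index 0.
Insert 723: h=8, slot 8 empty => index 8.
Table: [563, ∅, 123, 266, ∅, ∅, 24, ∅, 723, ∅, ∅]
Lookup 24: h=2, probe 2,3,6 → found at 6.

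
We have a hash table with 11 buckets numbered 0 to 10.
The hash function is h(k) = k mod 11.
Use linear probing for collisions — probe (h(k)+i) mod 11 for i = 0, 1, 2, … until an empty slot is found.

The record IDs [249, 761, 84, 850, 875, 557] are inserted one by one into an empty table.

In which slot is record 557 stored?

249: h=7 => slot 7
761: h=2 => slot 2
84: h=7, probe 7,8 => slot 8
850: h=3 => slot 3
875: h=6 => slot 6
557: h=7, probe 7,8,9 => slot 9
Table: [-, -, 761, 850, -, -, 875, 249, 84, 557, -]

9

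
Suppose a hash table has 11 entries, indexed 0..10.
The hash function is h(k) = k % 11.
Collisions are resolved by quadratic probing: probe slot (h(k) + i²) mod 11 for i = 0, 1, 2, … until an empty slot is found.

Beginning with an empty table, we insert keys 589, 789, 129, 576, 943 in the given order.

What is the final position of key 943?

589 hashes to 6; slot 6 is free => place at 6.
789 hashes to 8; slot 8 is free => place at 8.
129 hashes to 8; 8 taken => place at 9.
576 hashes to 4; slot 4 is free => place at 4.
943 hashes to 8; 8,9 taken => place at 1.
Table: [_, 943, _, _, 576, _, 589, _, 789, 129, _]

1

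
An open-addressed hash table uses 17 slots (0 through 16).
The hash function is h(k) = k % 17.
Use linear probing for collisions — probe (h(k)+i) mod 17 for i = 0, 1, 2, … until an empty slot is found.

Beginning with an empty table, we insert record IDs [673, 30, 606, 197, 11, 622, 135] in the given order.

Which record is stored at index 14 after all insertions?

673 hashes to 10; slot 10 is free → place at 10.
30 hashes to 13; slot 13 is free → place at 13.
606 hashes to 11; slot 11 is free → place at 11.
197 hashes to 10; 10,11 taken → place at 12.
11 hashes to 11; 11,12,13 taken → place at 14.
622 hashes to 10; 10,11,12,13,14 taken → place at 15.
135 hashes to 16; slot 16 is free → place at 16.
Table: [., ., ., ., ., ., ., ., ., ., 673, 606, 197, 30, 11, 622, 135]

11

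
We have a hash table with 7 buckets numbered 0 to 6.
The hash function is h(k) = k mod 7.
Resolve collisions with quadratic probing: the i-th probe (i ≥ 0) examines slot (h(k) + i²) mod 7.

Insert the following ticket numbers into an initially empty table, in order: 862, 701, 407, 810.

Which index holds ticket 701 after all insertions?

862: h=1 -> slot 1
701: h=1, probe 1,2 -> slot 2
407: h=1, probe 1,2,5 -> slot 5
810: h=5, probe 5,6 -> slot 6
Table: [—, 862, 701, —, —, 407, 810]

2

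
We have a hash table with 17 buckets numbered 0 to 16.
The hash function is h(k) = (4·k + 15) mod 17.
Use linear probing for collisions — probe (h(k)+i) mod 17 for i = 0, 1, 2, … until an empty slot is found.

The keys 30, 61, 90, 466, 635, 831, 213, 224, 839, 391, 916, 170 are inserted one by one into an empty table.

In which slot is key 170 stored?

30: h=16 => slot 16
61: h=4 => slot 4
90: h=1 => slot 1
466: h=9 => slot 9
635: h=5 => slot 5
831: h=7 => slot 7
213: h=0 => slot 0
224: h=10 => slot 10
839: h=5, probe 5,6 => slot 6
391: h=15 => slot 15
916: h=7, probe 7,8 => slot 8
170: h=15, probe 15,16,0,1,2 => slot 2
Table: [213, 90, 170, ∅, 61, 635, 839, 831, 916, 466, 224, ∅, ∅, ∅, ∅, 391, 30]

2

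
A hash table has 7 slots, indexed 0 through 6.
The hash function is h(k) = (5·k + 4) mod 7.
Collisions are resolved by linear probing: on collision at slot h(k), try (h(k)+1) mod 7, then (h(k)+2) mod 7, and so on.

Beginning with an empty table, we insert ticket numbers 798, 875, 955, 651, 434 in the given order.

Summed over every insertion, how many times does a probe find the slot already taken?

9

798 hashes to 4; slot 4 is free => place at 4.
875 hashes to 4; 4 taken => place at 5.
955 hashes to 5; 5 taken => place at 6.
651 hashes to 4; 4,5,6 taken => place at 0.
434 hashes to 4; 4,5,6,0 taken => place at 1.
Table: [651, 434, ., ., 798, 875, 955]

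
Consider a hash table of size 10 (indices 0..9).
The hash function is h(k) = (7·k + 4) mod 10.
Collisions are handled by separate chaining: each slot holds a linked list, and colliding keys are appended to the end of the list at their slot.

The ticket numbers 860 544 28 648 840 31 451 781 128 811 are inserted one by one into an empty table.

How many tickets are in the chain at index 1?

860 -> bucket 4
544 -> bucket 2
28 -> bucket 0
648 -> bucket 0 (collision)
840 -> bucket 4 (collision)
31 -> bucket 1
451 -> bucket 1 (collision)
781 -> bucket 1 (collision)
128 -> bucket 0 (collision)
811 -> bucket 1 (collision)
Final buckets:
0: 28 -> 648 -> 128
1: 31 -> 451 -> 781 -> 811
2: 544
3: —
4: 860 -> 840
5: —
6: —
7: —
8: —
9: —

4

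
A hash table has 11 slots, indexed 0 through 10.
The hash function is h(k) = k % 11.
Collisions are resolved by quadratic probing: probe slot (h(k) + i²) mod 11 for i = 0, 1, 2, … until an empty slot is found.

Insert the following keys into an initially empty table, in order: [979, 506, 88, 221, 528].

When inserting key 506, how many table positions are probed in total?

Insert 979: h=0, slot 0 empty => index 0.
Insert 506: h=0, slot 0 occupied => index 1.
Insert 88: h=0, slots 0,1 occupied => index 4.
Insert 221: h=1, slot 1 occupied => index 2.
Insert 528: h=0, slots 0,1,4 occupied => index 9.
Table: [979, 506, 221, -, 88, -, -, -, -, 528, -]

2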